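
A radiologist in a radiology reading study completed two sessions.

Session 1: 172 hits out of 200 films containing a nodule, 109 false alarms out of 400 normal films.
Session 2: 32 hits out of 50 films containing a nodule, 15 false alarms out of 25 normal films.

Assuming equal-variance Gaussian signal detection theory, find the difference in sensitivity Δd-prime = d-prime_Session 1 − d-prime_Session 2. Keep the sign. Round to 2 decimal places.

Session 1: z(0.8600) = 1.080, z(0.2725) = -0.605, d' = 1.685
Session 2: z(0.6400) = 0.358, z(0.6000) = 0.253, d' = 0.105
Δd' = d'_Session 1 − d'_Session 2 = 1.685 − 0.105 = 1.580
Session 1 has the higher sensitivity.

Δd-prime = 1.58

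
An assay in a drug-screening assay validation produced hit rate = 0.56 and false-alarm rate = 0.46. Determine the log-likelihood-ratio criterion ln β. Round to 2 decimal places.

ln β = -0.01

z(H) = 0.151
z(FA) = -0.100
ln β = −½·[z(H)² − z(FA)²] = −0.5 × (0.023 − 0.010) = -0.0065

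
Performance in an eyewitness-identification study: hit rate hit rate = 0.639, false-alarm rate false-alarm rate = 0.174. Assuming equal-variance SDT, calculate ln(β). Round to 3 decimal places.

Φ⁻¹(H) = Φ⁻¹(0.639) = 0.3558
Φ⁻¹(FA) = Φ⁻¹(0.174) = -0.9385
ln β = −½·[z(H)² − z(FA)²] = −0.5 × (0.1266 − 0.8808) = 0.3771

ln β = 0.377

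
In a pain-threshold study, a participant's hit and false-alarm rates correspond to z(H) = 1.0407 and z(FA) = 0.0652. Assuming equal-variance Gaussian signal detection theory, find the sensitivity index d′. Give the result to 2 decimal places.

d' = z(H) − z(FA) = 1.0407 − 0.0652 = 0.9755

d′ = 0.98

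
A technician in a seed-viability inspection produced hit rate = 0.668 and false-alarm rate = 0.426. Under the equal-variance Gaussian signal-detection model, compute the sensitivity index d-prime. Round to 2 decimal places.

z(H) = z(0.668) = 0.434
z(FA) = z(0.426) = -0.187
d' = z(H) − z(FA) = 0.434 − (-0.187) = 0.621

d-prime = 0.62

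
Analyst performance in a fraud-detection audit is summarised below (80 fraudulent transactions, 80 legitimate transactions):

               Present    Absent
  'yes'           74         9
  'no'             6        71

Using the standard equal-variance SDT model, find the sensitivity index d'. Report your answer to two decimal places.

H = 74/80 = 0.9250
FA = 9/80 = 0.1125
Φ⁻¹(H) = Φ⁻¹(0.9250) = 1.440
Φ⁻¹(FA) = Φ⁻¹(0.1125) = -1.213
d' = z(H) − z(FA) = 1.440 − (-1.213) = 2.653

d' = 2.65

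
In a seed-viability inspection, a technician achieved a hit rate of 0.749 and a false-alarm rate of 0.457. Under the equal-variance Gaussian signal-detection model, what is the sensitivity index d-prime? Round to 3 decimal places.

Φ⁻¹(H) = Φ⁻¹(0.749) = 0.6713
Φ⁻¹(FA) = Φ⁻¹(0.457) = -0.1080
d' = z(H) − z(FA) = 0.6713 − (-0.1080) = 0.7793

d-prime = 0.779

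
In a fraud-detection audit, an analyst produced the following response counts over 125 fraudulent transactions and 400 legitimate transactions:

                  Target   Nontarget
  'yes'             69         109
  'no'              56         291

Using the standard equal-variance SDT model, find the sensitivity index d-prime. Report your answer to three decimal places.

H = 69/125 = 0.5520
FA = 109/400 = 0.2725
z(0.5520) = 0.1307, z(0.2725) = -0.6053
d' = z(H) − z(FA) = 0.1307 − (-0.6053) = 0.7360

d-prime = 0.736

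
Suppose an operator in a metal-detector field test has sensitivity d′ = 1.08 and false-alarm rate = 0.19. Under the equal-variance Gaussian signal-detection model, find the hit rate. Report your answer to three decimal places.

z(false-alarm rate) = z(0.19) = -0.8779
z(H) = z(FA) + d' = -0.8779 + 1.08 = 0.2021
hit rate = Φ(0.2021) = 0.5801

hit rate = 0.580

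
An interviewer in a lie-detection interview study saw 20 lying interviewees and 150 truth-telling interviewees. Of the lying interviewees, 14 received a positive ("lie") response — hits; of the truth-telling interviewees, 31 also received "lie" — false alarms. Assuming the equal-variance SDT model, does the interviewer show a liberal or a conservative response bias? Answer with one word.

conservative

z(H) = 0.524, z(FA) = -0.818
c = −½·(z(H) + z(FA)) = 0.147
c > 0 → conservative criterion (biased toward responding “no”).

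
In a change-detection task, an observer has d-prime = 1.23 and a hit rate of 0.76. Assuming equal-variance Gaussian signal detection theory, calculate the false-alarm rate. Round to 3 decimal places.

z(hit rate) = z(0.76) = 0.7063
z(FA) = z(H) − d' = 0.7063 − 1.23 = -0.5237
false-alarm rate = Φ(-0.5237) = 0.3002

false-alarm rate = 0.300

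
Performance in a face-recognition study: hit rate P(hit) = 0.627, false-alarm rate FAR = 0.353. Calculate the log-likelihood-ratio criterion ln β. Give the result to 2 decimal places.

Φ⁻¹(0.627) = 0.324, Φ⁻¹(0.353) = -0.377
ln β = −½·[z(H)² − z(FA)²] = −0.5 × (0.105 − 0.142) = 0.0185

ln β = 0.02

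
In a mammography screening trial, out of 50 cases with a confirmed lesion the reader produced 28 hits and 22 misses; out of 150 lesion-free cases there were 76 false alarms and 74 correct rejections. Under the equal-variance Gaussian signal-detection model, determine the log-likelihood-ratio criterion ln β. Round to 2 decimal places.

H = 28/50 = 0.5600
FA = 76/150 = 0.5067
z(H) = z(0.5600) = 0.151
z(FA) = z(0.5067) = 0.017
ln β = −½·[z(H)² − z(FA)²] = −0.5 × (0.023 − 0.000) = -0.0115

ln β = -0.01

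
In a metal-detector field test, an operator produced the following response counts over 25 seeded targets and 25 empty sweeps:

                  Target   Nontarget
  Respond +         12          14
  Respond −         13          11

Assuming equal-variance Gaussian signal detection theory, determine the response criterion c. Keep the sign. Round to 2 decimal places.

c = -0.05

H = 12/25 = 0.4800
FA = 14/25 = 0.5600
Φ⁻¹(H) = Φ⁻¹(0.4800) = -0.050
Φ⁻¹(FA) = Φ⁻¹(0.5600) = 0.151
c = −½·[z(H) + z(FA)] = −0.5 × (-0.050 + 0.151) = -0.0505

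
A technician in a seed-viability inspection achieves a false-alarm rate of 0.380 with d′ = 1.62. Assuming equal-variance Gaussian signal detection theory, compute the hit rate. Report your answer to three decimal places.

hit rate = 0.906

z(false-alarm rate) = z(0.380) = -0.3055
z(H) = z(FA) + d' = -0.3055 + 1.62 = 1.3145
hit rate = Φ(1.3145) = 0.9057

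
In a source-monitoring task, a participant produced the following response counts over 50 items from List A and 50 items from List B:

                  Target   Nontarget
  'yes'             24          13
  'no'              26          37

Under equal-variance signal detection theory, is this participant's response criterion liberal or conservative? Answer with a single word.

z(H) = -0.050, z(FA) = -0.643
c = −½·(z(H) + z(FA)) = 0.3465
c > 0 → conservative criterion (biased toward responding “no”).

conservative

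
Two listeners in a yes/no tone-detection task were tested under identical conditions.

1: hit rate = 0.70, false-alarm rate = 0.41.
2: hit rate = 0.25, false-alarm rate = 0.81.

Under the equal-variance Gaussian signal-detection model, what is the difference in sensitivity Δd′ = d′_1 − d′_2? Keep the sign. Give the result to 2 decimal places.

Δd′ = 2.30

1: z(0.70) = 0.524, z(0.41) = -0.228, d' = 0.752
2: z(0.25) = -0.674, z(0.81) = 0.878, d' = -1.552
Δd' = d'_1 − d'_2 = 0.752 − (-1.552) = 2.304
1 has the higher sensitivity.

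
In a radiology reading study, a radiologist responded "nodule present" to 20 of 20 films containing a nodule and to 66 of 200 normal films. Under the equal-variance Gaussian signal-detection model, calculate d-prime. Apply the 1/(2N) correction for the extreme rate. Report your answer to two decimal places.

d-prime = 2.40

The hit rate is 20/20 = 1, so apply the 1/(2N) correction: H → 1 − 1/(2·20) = 0.97500.
z(H) = z(0.97500) = 1.960
z(FA) = z(0.33000) = -0.440
d' = 1.960 − (-0.440) = 2.400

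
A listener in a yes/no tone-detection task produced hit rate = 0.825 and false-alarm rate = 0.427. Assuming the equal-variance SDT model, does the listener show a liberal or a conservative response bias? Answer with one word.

liberal

z(H) = 0.935, z(FA) = -0.184
c = −½·(z(H) + z(FA)) = -0.3755
c < 0 → liberal criterion (biased toward responding “yes”).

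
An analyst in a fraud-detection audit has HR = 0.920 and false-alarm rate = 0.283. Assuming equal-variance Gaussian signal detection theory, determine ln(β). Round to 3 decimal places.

ln β = -0.822

z(0.920) = 1.4051, z(0.283) = -0.5740
ln β = −½·[z(H)² − z(FA)²] = −0.5 × (1.9743 − 0.3295) = -0.8224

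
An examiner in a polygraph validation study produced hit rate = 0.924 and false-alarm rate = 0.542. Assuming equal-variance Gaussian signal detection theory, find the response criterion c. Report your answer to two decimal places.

Φ⁻¹(0.924) = 1.433, Φ⁻¹(0.542) = 0.105
c = −½·[z(H) + z(FA)] = −0.5 × (1.433 + 0.105) = -0.769
c < 0: the examiner has a liberal response bias.

c = -0.77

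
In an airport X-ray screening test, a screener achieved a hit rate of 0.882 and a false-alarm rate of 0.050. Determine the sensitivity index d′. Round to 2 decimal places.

d′ = 2.83

z(0.882) = 1.185, z(0.050) = -1.645
d' = z(H) − z(FA) = 1.185 − (-1.645) = 2.830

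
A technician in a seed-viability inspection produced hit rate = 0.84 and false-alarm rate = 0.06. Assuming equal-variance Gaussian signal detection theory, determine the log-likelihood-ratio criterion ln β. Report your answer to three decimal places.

ln β = 0.714

z(0.84) = 0.9945, z(0.06) = -1.5548
ln β = −½·[z(H)² − z(FA)²] = −0.5 × (0.9890 − 2.4174) = 0.7142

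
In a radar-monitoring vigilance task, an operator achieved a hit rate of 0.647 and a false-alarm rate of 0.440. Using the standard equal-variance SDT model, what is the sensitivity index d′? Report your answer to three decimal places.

z(H) = z(0.647) = 0.3772
z(FA) = z(0.440) = -0.1510
d' = z(H) − z(FA) = 0.3772 − (-0.1510) = 0.5282

d′ = 0.528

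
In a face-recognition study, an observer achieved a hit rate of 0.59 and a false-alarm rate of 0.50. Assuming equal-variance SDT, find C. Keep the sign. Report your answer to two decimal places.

Φ⁻¹(0.59) = 0.228, Φ⁻¹(0.50) = 0.000
c = −½·[z(H) + z(FA)] = −0.5 × (0.228 + 0.000) = -0.114

C = -0.11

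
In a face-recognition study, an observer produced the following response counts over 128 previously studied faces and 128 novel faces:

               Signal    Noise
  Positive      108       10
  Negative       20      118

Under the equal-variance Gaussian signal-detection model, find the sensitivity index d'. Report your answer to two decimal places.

d' = 2.43

H = 108/128 = 0.8438
FA = 10/128 = 0.0781
Φ⁻¹(0.8438) = 1.010, Φ⁻¹(0.0781) = -1.418
d' = z(H) − z(FA) = 1.010 − (-1.418) = 2.428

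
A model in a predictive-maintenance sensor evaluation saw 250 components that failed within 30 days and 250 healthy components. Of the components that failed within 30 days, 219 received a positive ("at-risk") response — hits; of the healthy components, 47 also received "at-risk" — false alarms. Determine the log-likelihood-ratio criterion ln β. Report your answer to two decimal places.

H = 219/250 = 0.8760
FA = 47/250 = 0.1880
z(0.8760) = 1.155, z(0.1880) = -0.885
ln β = −½·[z(H)² − z(FA)²] = −0.5 × (1.334 − 0.783) = -0.2755

ln β = -0.28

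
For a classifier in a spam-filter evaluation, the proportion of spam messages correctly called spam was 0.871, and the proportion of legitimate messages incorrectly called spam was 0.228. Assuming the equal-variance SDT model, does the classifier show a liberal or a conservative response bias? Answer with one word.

z(H) = 1.131, z(FA) = -0.745
c = −½·(z(H) + z(FA)) = -0.193
c < 0 → liberal criterion (biased toward responding “yes”).

liberal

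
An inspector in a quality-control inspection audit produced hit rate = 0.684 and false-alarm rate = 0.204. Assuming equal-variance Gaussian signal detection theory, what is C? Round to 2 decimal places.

z(0.684) = 0.4789, z(0.204) = -0.8274
c = −½·[z(H) + z(FA)] = −0.5 × (0.4789 + (-0.8274)) = 0.17425

C = 0.17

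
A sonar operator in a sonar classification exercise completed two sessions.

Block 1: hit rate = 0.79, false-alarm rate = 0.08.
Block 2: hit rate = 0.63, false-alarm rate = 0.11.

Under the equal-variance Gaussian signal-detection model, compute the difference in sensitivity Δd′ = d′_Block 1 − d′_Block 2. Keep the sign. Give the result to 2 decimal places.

Block 1: z(0.79) = 0.806, z(0.08) = -1.405, d' = 2.211
Block 2: z(0.63) = 0.332, z(0.11) = -1.227, d' = 1.559
Δd' = d'_Block 1 − d'_Block 2 = 2.211 − 1.559 = 0.652
Block 1 has the higher sensitivity.

Δd′ = 0.65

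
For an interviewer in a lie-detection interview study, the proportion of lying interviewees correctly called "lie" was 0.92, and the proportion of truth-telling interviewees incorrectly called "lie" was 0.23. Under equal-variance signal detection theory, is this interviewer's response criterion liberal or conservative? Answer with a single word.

z(H) = 1.405, z(FA) = -0.739
c = −½·(z(H) + z(FA)) = -0.333
c < 0 → liberal criterion (biased toward responding “yes”).

liberal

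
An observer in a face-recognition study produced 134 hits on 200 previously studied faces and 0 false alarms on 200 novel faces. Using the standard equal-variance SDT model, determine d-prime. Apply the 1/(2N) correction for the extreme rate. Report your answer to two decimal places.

The false-alarm rate is 0/200 = 0, so apply the 1/(2N) correction: FA → 1/(2·200) = 0.00250.
z(H) = z(0.67000) = 0.440
z(FA) = z(0.00250) = -2.807
d' = 0.440 − (-2.807) = 3.247

d-prime = 3.25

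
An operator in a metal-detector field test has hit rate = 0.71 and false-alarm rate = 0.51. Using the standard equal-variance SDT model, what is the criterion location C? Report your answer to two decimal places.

z(H) = 0.5534
z(FA) = 0.0251
c = −½·[z(H) + z(FA)] = −0.5 × (0.5534 + 0.0251) = -0.28925
c < 0: the operator has a liberal response bias.

C = -0.29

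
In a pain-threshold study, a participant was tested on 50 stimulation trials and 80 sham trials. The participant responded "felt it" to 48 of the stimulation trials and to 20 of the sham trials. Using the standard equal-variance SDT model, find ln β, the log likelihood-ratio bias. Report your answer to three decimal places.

H = 48/50 = 0.9600
FA = 20/80 = 0.2500
z(0.9600) = 1.7507, z(0.2500) = -0.6745
ln β = −½·[z(H)² − z(FA)²] = −0.5 × (3.0650 − 0.4550) = -1.3050

ln β = -1.305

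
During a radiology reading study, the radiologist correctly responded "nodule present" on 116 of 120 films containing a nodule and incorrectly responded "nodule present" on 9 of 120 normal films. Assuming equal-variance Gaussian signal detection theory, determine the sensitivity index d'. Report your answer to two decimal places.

H = 116/120 = 0.9667
FA = 9/120 = 0.0750
z(H) = 1.8344
z(FA) = -1.4395
d' = z(H) − z(FA) = 1.8344 − (-1.4395) = 3.2739

d' = 3.27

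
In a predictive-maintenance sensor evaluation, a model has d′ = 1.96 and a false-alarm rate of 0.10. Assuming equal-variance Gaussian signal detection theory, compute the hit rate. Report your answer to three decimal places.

hit rate = 0.751

z(false-alarm rate) = z(0.10) = -1.2816
z(H) = z(FA) + d' = -1.2816 + 1.96 = 0.6784
hit rate = Φ(0.6784) = 0.7512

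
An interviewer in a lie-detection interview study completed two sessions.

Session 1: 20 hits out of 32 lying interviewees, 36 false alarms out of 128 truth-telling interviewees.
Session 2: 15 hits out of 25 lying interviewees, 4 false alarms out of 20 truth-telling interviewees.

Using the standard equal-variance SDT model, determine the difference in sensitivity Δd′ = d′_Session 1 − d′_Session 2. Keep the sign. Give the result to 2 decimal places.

Δd′ = -0.20

Session 1: z(0.6250) = 0.319, z(0.2812) = -0.579, d' = 0.898
Session 2: z(0.6000) = 0.253, z(0.2000) = -0.842, d' = 1.095
Δd' = d'_Session 1 − d'_Session 2 = 0.898 − 1.095 = -0.197
Session 2 has the higher sensitivity.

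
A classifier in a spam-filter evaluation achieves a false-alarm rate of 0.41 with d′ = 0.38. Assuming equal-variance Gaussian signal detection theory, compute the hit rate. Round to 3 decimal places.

z(false-alarm rate) = z(0.41) = -0.2275
z(H) = z(FA) + d' = -0.2275 + 0.38 = 0.1525
hit rate = Φ(0.1525) = 0.5606

hit rate = 0.561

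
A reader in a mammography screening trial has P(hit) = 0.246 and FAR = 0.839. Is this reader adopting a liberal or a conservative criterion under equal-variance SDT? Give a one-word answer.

z(H) = -0.687, z(FA) = 0.990
c = −½·(z(H) + z(FA)) = -0.1515
c < 0 → liberal criterion (biased toward responding “yes”).

liberal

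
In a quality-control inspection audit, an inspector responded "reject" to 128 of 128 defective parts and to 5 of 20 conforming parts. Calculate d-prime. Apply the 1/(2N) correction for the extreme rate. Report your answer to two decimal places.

The hit rate is 128/128 = 1, so apply the 1/(2N) correction: H → 1 − 1/(2·128) = 0.99609.
z(H) = z(0.99609) = 2.660
z(FA) = z(0.25000) = -0.674
d' = 2.660 − (-0.674) = 3.334

d-prime = 3.33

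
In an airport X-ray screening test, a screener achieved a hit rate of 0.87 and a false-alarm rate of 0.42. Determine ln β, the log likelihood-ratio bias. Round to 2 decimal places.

ln β = -0.61

Φ⁻¹(0.87) = 1.126, Φ⁻¹(0.42) = -0.202
ln β = −½·[z(H)² − z(FA)²] = −0.5 × (1.268 − 0.041) = -0.6135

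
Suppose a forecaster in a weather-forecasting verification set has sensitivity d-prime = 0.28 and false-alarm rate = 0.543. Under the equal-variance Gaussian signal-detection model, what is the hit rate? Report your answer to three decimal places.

hit rate = 0.651

z(false-alarm rate) = z(0.543) = 0.1080
z(H) = z(FA) + d' = 0.1080 + 0.28 = 0.3880
hit rate = Φ(0.3880) = 0.6510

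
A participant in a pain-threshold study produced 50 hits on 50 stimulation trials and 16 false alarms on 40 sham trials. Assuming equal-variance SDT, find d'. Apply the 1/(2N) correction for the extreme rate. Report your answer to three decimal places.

The hit rate is 50/50 = 1, so apply the 1/(2N) correction: H → 1 − 1/(2·50) = 0.99000.
z(H) = z(0.99000) = 2.3263
z(FA) = z(0.40000) = -0.2533
d' = 2.3263 − (-0.2533) = 2.5796

d' = 2.580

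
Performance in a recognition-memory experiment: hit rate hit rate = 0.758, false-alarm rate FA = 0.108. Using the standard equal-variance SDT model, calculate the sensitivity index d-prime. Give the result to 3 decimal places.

z(H) = 0.6999
z(FA) = -1.2372
d' = z(H) − z(FA) = 0.6999 − (-1.2372) = 1.9371

d-prime = 1.937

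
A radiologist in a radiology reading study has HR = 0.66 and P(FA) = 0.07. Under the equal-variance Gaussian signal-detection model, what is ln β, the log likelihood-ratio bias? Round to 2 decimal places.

Φ⁻¹(H) = 0.412
Φ⁻¹(FA) = -1.476
ln β = −½·[z(H)² − z(FA)²] = −0.5 × (0.170 − 2.179) = 1.0045

ln β = 1.00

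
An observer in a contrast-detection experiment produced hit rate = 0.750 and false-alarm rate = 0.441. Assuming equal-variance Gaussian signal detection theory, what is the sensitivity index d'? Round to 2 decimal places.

d' = 0.82

z(H) = z(0.750) = 0.674
z(FA) = z(0.441) = -0.148
d' = z(H) − z(FA) = 0.674 − (-0.148) = 0.822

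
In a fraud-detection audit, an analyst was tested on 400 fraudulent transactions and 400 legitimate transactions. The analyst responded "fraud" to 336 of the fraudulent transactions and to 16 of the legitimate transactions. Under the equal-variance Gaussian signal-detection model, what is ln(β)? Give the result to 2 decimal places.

ln β = 1.04

H = 336/400 = 0.8400
FA = 16/400 = 0.0400
Φ⁻¹(0.8400) = 0.994, Φ⁻¹(0.0400) = -1.751
ln β = −½·[z(H)² − z(FA)²] = −0.5 × (0.988 − 3.066) = 1.039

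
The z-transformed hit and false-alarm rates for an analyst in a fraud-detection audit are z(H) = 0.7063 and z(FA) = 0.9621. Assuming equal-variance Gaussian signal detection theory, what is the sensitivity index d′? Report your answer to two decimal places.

d' = z(H) − z(FA) = 0.7063 − 0.9621 = -0.2558

d′ = -0.26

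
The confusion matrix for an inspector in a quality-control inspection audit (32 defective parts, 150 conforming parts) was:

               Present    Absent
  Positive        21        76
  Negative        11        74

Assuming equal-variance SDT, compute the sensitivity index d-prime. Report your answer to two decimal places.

d-prime = 0.39

H = 21/32 = 0.6562
FA = 76/150 = 0.5067
z(H) = 0.402
z(FA) = 0.017
d' = z(H) − z(FA) = 0.402 − 0.017 = 0.385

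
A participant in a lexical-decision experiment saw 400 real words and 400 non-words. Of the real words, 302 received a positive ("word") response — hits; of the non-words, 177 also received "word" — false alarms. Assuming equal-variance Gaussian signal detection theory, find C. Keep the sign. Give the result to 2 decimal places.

H = 302/400 = 0.7550
FA = 177/400 = 0.4425
z(H) = 0.690
z(FA) = -0.145
c = −½·[z(H) + z(FA)] = −0.5 × (0.690 + (-0.145)) = -0.2725
c < 0: the participant has a liberal response bias.

C = -0.27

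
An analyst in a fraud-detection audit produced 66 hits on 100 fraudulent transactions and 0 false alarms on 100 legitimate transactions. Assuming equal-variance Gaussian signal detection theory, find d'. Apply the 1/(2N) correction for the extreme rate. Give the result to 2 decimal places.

The false-alarm rate is 0/100 = 0, so apply the 1/(2N) correction: FA → 1/(2·100) = 0.00500.
z(H) = z(0.66000) = 0.412
z(FA) = z(0.00500) = -2.576
d' = 0.412 − (-2.576) = 2.988

d' = 2.99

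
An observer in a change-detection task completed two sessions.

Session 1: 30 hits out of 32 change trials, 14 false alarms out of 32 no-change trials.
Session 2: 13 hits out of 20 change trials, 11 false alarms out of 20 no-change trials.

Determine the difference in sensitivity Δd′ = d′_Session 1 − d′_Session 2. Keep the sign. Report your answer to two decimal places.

Δd′ = 1.43

Session 1: z(0.9375) = 1.534, z(0.4375) = -0.157, d' = 1.691
Session 2: z(0.6500) = 0.385, z(0.5500) = 0.126, d' = 0.259
Δd' = d'_Session 1 − d'_Session 2 = 1.691 − 0.259 = 1.432
Session 1 has the higher sensitivity.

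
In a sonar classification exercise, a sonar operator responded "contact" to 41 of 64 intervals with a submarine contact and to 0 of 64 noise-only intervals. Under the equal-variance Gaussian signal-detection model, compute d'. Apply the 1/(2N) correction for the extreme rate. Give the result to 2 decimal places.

d' = 2.78

The false-alarm rate is 0/64 = 0, so apply the 1/(2N) correction: FA → 1/(2·64) = 0.00781.
z(H) = z(0.64062) = 0.360
z(FA) = z(0.00781) = -2.418
d' = 0.360 − (-2.418) = 2.778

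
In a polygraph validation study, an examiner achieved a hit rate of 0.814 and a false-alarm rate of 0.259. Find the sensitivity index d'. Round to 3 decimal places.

d' = 1.539

z(0.814) = 0.8927, z(0.259) = -0.6464
d' = z(H) − z(FA) = 0.8927 − (-0.6464) = 1.5391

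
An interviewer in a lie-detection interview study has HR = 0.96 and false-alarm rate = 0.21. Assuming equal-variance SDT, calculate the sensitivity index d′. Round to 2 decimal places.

Φ⁻¹(H) = 1.751
Φ⁻¹(FA) = -0.806
d' = z(H) − z(FA) = 1.751 − (-0.806) = 2.557

d′ = 2.56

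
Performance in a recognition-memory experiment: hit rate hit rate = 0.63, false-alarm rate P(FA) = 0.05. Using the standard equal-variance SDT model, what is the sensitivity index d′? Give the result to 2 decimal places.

Φ⁻¹(H) = 0.332
Φ⁻¹(FA) = -1.645
d' = z(H) − z(FA) = 0.332 − (-1.645) = 1.977

d′ = 1.98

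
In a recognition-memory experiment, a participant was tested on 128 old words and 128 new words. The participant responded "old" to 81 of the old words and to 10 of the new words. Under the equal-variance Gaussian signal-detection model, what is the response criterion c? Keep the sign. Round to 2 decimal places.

H = 81/128 = 0.6328
FA = 10/128 = 0.0781
Φ⁻¹(0.6328) = 0.339, Φ⁻¹(0.0781) = -1.418
c = −½·[z(H) + z(FA)] = −0.5 × (0.339 + (-1.418)) = 0.5395

c = 0.54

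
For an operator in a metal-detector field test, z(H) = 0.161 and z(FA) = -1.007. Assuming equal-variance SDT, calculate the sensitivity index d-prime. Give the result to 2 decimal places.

d' = z(H) − z(FA) = 0.161 − (-1.007) = 1.168

d-prime = 1.17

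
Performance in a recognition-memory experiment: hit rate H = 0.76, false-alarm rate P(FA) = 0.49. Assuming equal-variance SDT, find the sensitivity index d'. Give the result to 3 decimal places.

d' = 0.731

Φ⁻¹(0.76) = 0.7063, Φ⁻¹(0.49) = -0.0251
d' = z(H) − z(FA) = 0.7063 − (-0.0251) = 0.7314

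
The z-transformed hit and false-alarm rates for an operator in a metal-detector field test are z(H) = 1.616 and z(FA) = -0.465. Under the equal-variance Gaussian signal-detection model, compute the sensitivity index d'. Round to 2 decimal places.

d' = 2.08

d' = z(H) − z(FA) = 1.616 − (-0.465) = 2.081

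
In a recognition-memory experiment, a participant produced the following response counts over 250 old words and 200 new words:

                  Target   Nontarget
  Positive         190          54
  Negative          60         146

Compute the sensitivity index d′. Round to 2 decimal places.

H = 190/250 = 0.7600
FA = 54/200 = 0.2700
z(H) = 0.706
z(FA) = -0.613
d' = z(H) − z(FA) = 0.706 − (-0.613) = 1.319

d′ = 1.32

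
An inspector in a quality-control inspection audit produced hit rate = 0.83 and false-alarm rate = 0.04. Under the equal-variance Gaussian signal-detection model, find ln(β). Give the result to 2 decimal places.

ln β = 1.08

z(H) = z(0.83) = 0.954
z(FA) = z(0.04) = -1.751
ln β = −½·[z(H)² − z(FA)²] = −0.5 × (0.910 − 3.066) = 1.078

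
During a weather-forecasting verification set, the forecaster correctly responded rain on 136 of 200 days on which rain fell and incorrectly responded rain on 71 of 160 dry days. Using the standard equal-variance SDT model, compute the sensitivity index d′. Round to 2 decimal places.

d′ = 0.61

H = 136/200 = 0.6800
FA = 71/160 = 0.4437
Φ⁻¹(0.6800) = 0.4677, Φ⁻¹(0.4437) = -0.1416
d' = z(H) − z(FA) = 0.4677 − (-0.1416) = 0.6093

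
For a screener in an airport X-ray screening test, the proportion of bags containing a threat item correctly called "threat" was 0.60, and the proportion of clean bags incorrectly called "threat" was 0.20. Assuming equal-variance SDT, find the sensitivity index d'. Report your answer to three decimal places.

d' = 1.095

z(H) = z(0.60) = 0.2533
z(FA) = z(0.20) = -0.8416
d' = z(H) − z(FA) = 0.2533 − (-0.8416) = 1.0949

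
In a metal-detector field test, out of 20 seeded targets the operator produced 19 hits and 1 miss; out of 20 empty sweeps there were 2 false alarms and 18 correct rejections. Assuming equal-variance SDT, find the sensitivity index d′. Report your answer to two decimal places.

d′ = 2.93

H = 19/20 = 0.9500
FA = 2/20 = 0.1000
z(H) = 1.645
z(FA) = -1.282
d' = z(H) − z(FA) = 1.645 − (-1.282) = 2.927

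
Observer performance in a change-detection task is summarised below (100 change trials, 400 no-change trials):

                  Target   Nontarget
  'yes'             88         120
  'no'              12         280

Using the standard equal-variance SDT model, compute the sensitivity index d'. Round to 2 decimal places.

H = 88/100 = 0.8800
FA = 120/400 = 0.3000
z(H) = z(0.8800) = 1.1750
z(FA) = z(0.3000) = -0.5244
d' = z(H) − z(FA) = 1.1750 − (-0.5244) = 1.6994

d' = 1.70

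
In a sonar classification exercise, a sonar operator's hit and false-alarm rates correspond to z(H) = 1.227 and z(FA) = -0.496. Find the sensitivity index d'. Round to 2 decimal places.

d' = 1.72

d' = z(H) − z(FA) = 1.227 − (-0.496) = 1.723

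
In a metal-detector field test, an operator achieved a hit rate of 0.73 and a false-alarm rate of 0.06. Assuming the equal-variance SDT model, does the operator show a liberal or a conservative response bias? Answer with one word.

z(H) = 0.613, z(FA) = -1.555
c = −½·(z(H) + z(FA)) = 0.471
c > 0 → conservative criterion (biased toward responding “no”).

conservative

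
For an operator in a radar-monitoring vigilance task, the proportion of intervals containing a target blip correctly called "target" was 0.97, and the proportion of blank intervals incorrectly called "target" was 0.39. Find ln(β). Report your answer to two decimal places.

z(0.97) = 1.881, z(0.39) = -0.279
ln β = −½·[z(H)² − z(FA)²] = −0.5 × (3.538 − 0.078) = -1.730

ln β = -1.73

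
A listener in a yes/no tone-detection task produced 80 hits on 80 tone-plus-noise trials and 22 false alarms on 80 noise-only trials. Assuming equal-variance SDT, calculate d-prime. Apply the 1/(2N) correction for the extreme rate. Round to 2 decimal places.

The hit rate is 80/80 = 1, so apply the 1/(2N) correction: H → 1 − 1/(2·80) = 0.99375.
z(H) = z(0.99375) = 2.498
z(FA) = z(0.27500) = -0.598
d' = 2.498 − (-0.598) = 3.096

d-prime = 3.10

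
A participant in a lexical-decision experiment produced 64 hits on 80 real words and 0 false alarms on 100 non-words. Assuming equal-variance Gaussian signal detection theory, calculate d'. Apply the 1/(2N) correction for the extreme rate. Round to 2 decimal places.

d' = 3.42

The false-alarm rate is 0/100 = 0, so apply the 1/(2N) correction: FA → 1/(2·100) = 0.00500.
z(H) = z(0.80000) = 0.842
z(FA) = z(0.00500) = -2.576
d' = 0.842 − (-2.576) = 3.418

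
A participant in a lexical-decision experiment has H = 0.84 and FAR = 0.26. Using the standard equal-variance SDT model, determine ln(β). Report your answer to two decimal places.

Φ⁻¹(H) = 0.994
Φ⁻¹(FA) = -0.643
ln β = −½·[z(H)² − z(FA)²] = −0.5 × (0.988 − 0.413) = -0.2875

ln β = -0.29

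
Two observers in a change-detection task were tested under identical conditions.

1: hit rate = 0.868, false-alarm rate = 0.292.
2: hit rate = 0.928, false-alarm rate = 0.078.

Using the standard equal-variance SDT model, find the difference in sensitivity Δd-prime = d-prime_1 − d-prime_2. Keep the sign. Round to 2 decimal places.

Δd-prime = -1.22

1: z(0.868) = 1.117, z(0.292) = -0.548, d' = 1.665
2: z(0.928) = 1.461, z(0.078) = -1.419, d' = 2.880
Δd' = d'_1 − d'_2 = 1.665 − 2.880 = -1.215
2 has the higher sensitivity.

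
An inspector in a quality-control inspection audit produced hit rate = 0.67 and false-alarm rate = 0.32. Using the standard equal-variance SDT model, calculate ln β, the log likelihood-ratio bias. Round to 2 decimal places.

ln β = 0.01

z(H) = z(0.67) = 0.440
z(FA) = z(0.32) = -0.468
ln β = −½·[z(H)² − z(FA)²] = −0.5 × (0.194 − 0.219) = 0.0125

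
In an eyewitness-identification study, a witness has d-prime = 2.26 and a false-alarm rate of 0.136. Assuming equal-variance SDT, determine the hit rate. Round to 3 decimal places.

z(false-alarm rate) = z(0.136) = -1.0985
z(H) = z(FA) + d' = -1.0985 + 2.26 = 1.1615
hit rate = Φ(1.1615) = 0.8773

hit rate = 0.877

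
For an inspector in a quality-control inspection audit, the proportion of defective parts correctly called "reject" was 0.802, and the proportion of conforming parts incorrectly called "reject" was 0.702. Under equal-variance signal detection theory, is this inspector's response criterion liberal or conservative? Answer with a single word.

z(H) = 0.849, z(FA) = 0.530
c = −½·(z(H) + z(FA)) = -0.6895
c < 0 → liberal criterion (biased toward responding “yes”).

liberal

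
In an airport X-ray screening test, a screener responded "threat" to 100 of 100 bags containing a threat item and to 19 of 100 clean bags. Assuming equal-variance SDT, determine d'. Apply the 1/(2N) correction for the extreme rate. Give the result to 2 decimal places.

d' = 3.45

The hit rate is 100/100 = 1, so apply the 1/(2N) correction: H → 1 − 1/(2·100) = 0.99500.
z(H) = z(0.99500) = 2.576
z(FA) = z(0.19000) = -0.878
d' = 2.576 − (-0.878) = 3.454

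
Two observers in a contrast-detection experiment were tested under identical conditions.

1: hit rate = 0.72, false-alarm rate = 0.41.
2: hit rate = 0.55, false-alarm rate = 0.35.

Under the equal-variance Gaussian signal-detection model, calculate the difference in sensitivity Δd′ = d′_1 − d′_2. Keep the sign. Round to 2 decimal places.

Δd′ = 0.30

1: z(0.72) = 0.583, z(0.41) = -0.228, d' = 0.811
2: z(0.55) = 0.126, z(0.35) = -0.385, d' = 0.511
Δd' = d'_1 − d'_2 = 0.811 − 0.511 = 0.300
1 has the higher sensitivity.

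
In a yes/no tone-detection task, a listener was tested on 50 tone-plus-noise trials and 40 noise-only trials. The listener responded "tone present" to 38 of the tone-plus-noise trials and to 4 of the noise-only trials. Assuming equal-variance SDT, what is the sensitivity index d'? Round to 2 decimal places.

d' = 1.99

H = 38/50 = 0.7600
FA = 4/40 = 0.1000
z(H) = 0.7063
z(FA) = -1.2816
d' = z(H) − z(FA) = 0.7063 − (-1.2816) = 1.9879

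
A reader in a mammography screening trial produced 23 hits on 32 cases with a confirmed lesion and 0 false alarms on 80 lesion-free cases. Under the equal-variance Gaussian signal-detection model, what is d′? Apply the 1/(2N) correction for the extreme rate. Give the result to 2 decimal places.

d′ = 3.08

The false-alarm rate is 0/80 = 0, so apply the 1/(2N) correction: FA → 1/(2·80) = 0.00625.
z(H) = z(0.71875) = 0.579
z(FA) = z(0.00625) = -2.498
d' = 0.579 − (-2.498) = 3.077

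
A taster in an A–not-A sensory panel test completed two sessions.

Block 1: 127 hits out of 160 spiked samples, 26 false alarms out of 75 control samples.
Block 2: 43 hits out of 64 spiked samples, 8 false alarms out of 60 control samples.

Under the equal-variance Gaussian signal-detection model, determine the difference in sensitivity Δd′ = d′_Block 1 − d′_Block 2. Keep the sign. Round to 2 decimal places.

Δd′ = -0.34

Block 1: z(0.7937) = 0.819, z(0.3467) = -0.394, d' = 1.213
Block 2: z(0.6719) = 0.445, z(0.1333) = -1.111, d' = 1.556
Δd' = d'_Block 1 − d'_Block 2 = 1.213 − 1.556 = -0.343
Block 2 has the higher sensitivity.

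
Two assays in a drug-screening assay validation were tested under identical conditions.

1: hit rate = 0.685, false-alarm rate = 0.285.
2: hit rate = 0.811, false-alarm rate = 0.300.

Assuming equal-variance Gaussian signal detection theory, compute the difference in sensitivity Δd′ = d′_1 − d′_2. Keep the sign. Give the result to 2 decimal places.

1: z(0.685) = 0.482, z(0.285) = -0.568, d' = 1.050
2: z(0.811) = 0.882, z(0.300) = -0.524, d' = 1.406
Δd' = d'_1 − d'_2 = 1.050 − 1.406 = -0.356
2 has the higher sensitivity.

Δd′ = -0.36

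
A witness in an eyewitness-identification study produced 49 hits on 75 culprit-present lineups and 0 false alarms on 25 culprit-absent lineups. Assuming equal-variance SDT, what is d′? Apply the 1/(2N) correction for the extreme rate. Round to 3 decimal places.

d′ = 2.448

The false-alarm rate is 0/25 = 0, so apply the 1/(2N) correction: FA → 1/(2·25) = 0.02000.
z(H) = z(0.65333) = 0.3943
z(FA) = z(0.02000) = -2.0537
d' = 0.3943 − (-2.0537) = 2.4480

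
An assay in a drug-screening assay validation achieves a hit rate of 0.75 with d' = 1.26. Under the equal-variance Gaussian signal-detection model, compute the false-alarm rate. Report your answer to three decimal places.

z(hit rate) = z(0.75) = 0.6745
z(FA) = z(H) − d' = 0.6745 − 1.26 = -0.5855
false-alarm rate = Φ(-0.5855) = 0.2791

false-alarm rate = 0.279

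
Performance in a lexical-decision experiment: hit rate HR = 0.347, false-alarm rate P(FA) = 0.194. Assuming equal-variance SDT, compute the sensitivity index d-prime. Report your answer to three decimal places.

d-prime = 0.470

Φ⁻¹(0.347) = -0.3934, Φ⁻¹(0.194) = -0.8633
d' = z(H) − z(FA) = -0.3934 − (-0.8633) = 0.4699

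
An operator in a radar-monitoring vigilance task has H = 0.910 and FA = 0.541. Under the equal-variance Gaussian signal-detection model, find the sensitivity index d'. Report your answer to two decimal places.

Φ⁻¹(0.910) = 1.341, Φ⁻¹(0.541) = 0.103
d' = z(H) − z(FA) = 1.341 − 0.103 = 1.238

d' = 1.24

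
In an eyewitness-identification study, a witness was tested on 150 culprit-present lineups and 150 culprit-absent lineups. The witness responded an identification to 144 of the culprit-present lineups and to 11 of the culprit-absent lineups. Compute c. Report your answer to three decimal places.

H = 144/150 = 0.9600
FA = 11/150 = 0.0733
z(0.9600) = 1.7507, z(0.0733) = -1.4516
c = −½·[z(H) + z(FA)] = −0.5 × (1.7507 + (-1.4516)) = -0.14955

c = -0.150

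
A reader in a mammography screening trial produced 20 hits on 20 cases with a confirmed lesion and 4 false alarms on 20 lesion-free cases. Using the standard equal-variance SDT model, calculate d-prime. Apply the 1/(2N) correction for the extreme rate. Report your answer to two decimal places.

d-prime = 2.80

The hit rate is 20/20 = 1, so apply the 1/(2N) correction: H → 1 − 1/(2·20) = 0.97500.
z(H) = z(0.97500) = 1.960
z(FA) = z(0.20000) = -0.842
d' = 1.960 − (-0.842) = 2.802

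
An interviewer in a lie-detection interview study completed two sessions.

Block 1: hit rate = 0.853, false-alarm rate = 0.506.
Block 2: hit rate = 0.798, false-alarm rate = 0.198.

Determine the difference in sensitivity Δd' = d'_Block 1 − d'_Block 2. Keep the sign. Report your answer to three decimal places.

Δd' = -0.649

Block 1: z(0.853) = 1.0494, z(0.506) = 0.0150, d' = 1.0344
Block 2: z(0.798) = 0.8345, z(0.198) = -0.8488, d' = 1.6833
Δd' = d'_Block 1 − d'_Block 2 = 1.0344 − 1.6833 = -0.6489
Block 2 has the higher sensitivity.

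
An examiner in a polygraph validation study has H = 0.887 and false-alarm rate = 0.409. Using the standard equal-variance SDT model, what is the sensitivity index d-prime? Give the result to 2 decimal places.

d-prime = 1.44

z(H) = z(0.887) = 1.2107
z(FA) = z(0.409) = -0.2301
d' = z(H) − z(FA) = 1.2107 − (-0.2301) = 1.4408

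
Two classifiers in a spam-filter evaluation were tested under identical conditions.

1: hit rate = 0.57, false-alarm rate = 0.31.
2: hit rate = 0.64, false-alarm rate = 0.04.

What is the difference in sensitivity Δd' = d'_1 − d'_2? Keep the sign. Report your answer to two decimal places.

1: z(0.57) = 0.176, z(0.31) = -0.496, d' = 0.672
2: z(0.64) = 0.358, z(0.04) = -1.751, d' = 2.109
Δd' = d'_1 − d'_2 = 0.672 − 2.109 = -1.437
2 has the higher sensitivity.

Δd' = -1.44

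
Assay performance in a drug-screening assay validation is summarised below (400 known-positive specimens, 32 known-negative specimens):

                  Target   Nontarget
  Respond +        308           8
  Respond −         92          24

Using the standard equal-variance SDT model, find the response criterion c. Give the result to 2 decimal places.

H = 308/400 = 0.7700
FA = 8/32 = 0.2500
z(0.7700) = 0.7388, z(0.2500) = -0.6745
c = −½·[z(H) + z(FA)] = −0.5 × (0.7388 + (-0.6745)) = -0.03215

c = -0.03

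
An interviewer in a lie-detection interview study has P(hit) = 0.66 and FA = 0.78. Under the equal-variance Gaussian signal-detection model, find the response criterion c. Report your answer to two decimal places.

z(H) = 0.412
z(FA) = 0.772
c = −½·[z(H) + z(FA)] = −0.5 × (0.412 + 0.772) = -0.592

c = -0.59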